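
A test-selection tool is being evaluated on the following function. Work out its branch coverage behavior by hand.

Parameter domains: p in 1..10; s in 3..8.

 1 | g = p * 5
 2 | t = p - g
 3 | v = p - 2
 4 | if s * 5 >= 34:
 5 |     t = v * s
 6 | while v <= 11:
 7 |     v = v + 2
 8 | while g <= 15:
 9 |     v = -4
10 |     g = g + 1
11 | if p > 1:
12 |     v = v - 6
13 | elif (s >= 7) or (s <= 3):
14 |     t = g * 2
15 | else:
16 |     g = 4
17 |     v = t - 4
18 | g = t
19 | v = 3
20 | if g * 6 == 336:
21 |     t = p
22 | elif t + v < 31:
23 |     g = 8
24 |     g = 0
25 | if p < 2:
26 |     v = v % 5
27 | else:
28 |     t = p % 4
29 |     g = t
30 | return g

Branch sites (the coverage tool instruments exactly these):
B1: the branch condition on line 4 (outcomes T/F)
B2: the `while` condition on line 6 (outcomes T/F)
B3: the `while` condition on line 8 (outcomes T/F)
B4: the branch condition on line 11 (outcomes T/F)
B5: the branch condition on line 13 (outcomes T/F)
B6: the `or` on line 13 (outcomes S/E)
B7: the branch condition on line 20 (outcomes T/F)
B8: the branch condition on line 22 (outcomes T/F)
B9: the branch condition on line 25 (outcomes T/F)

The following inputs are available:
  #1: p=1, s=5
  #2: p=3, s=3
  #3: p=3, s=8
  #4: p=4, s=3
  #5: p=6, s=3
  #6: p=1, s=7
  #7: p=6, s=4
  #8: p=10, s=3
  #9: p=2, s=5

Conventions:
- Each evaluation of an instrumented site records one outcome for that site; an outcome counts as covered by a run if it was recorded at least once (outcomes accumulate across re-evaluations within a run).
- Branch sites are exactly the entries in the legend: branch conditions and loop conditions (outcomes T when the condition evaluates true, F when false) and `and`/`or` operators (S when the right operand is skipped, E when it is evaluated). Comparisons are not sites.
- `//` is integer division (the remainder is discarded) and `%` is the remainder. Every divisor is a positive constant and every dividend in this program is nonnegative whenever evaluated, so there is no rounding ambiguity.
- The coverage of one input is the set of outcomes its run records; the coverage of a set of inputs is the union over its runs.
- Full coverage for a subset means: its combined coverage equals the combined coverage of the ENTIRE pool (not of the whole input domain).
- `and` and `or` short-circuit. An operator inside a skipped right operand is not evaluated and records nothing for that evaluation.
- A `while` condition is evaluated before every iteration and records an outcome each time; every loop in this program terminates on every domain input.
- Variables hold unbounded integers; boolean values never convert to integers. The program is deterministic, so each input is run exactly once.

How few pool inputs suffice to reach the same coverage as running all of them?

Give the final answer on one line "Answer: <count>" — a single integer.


test 1 (p=1, s=5) fires B1->F, B2->T, B2->T, B2->T, B2->T, B2->T, B2->T, B2->T, B2->F, B3->T, B3->T, B3->T, B3->T, B3->T, ...; hits B1=F, B2=T, B2=F, B3=T, B3=F, B4=F, B5=F, B6=E, B7=F, B8=T, B9=T
test 2 (p=3, s=3) fires B1->F, B2->T, B2->T, B2->T, B2->T, B2->T, B2->T, B2->F, B3->T, B3->F, B4->T, B7->F, B8->T, B9->F; hits B1=F, B2=T, B2=F, B3=T, B3=F, B4=T, B7=F, B8=T, B9=F
test 3 (p=3, s=8) fires B1->T, B2->T, B2->T, B2->T, B2->T, B2->T, B2->T, B2->F, B3->T, B3->F, B4->T, B7->F, B8->T, B9->F; hits B1=T, B2=T, B2=F, B3=T, B3=F, B4=T, B7=F, B8=T, B9=F
test 4 (p=4, s=3) fires B1->F, B2->T, B2->T, B2->T, B2->T, B2->T, B2->F, B3->F, B4->T, B7->F, B8->T, B9->F; hits B1=F, B2=T, B2=F, B3=F, B4=T, B7=F, B8=T, B9=F
test 5 (p=6, s=3) fires B1->F, B2->T, B2->T, B2->T, B2->T, B2->F, B3->F, B4->T, B7->F, B8->T, B9->F; hits B1=F, B2=T, B2=F, B3=F, B4=T, B7=F, B8=T, B9=F
test 6 (p=1, s=7) fires B1->T, B2->T, B2->T, B2->T, B2->T, B2->T, B2->T, B2->T, B2->F, B3->T, B3->T, B3->T, B3->T, B3->T, ...; hits B1=T, B2=T, B2=F, B3=T, B3=F, B4=F, B5=T, B6=S, B7=F, B8=F, B9=T
test 7 (p=6, s=4) fires B1->F, B2->T, B2->T, B2->T, B2->T, B2->F, B3->F, B4->T, B7->F, B8->T, B9->F; hits B1=F, B2=T, B2=F, B3=F, B4=T, B7=F, B8=T, B9=F
test 8 (p=10, s=3) fires B1->F, B2->T, B2->T, B2->F, B3->F, B4->T, B7->F, B8->T, B9->F; hits B1=F, B2=T, B2=F, B3=F, B4=T, B7=F, B8=T, B9=F
test 9 (p=2, s=5) fires B1->F, B2->T, B2->T, B2->T, B2->T, B2->T, B2->T, B2->F, B3->T, B3->T, B3->T, B3->T, B3->T, B3->T, ...; hits B1=F, B2=T, B2=F, B3=T, B3=F, B4=T, B7=F, B8=T, B9=F
pool-wide coverage (17 outcomes): B1=T, B1=F, B2=T, B2=F, B3=T, B3=F, B4=T, B4=F, B5=T, B5=F, B6=S, B6=E, B7=F, B8=T, B8=F, B9=T, B9=F
every size-1 subset falls short of the 17 outcomes (best: 11/17)
every size-2 subset falls short of the 17 outcomes (best: 15/17)
at size 3, {1, 2, 6} reaches all 17 outcomes; every lexicographically earlier size-3 subset fails
Answer: 3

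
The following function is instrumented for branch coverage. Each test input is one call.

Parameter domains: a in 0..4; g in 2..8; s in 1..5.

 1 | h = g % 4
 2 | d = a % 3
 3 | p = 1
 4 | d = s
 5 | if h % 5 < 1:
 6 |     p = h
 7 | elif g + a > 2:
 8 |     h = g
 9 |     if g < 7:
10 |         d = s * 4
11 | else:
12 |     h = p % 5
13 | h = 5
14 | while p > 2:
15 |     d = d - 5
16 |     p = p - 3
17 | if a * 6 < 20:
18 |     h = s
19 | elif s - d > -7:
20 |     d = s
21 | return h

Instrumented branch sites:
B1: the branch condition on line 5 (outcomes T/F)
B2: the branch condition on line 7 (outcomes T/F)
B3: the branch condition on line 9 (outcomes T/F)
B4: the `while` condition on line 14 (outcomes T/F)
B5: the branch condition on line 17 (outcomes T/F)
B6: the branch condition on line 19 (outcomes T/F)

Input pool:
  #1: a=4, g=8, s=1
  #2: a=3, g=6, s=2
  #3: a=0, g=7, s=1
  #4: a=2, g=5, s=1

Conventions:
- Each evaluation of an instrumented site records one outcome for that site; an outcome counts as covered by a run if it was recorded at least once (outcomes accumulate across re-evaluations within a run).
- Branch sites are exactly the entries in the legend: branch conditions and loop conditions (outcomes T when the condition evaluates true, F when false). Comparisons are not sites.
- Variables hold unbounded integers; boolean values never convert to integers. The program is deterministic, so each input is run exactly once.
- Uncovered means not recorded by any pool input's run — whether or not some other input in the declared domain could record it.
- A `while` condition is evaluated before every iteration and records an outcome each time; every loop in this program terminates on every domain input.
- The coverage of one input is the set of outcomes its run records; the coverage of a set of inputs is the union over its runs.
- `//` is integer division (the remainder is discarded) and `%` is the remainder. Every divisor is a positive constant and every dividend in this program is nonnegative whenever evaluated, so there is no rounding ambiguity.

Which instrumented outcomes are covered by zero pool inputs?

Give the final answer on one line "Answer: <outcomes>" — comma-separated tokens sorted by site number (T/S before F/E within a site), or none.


input #1 (a=4, g=8, s=1): covers B1=T, B4=F, B5=F, B6=T
input #2 (a=3, g=6, s=2): covers B1=F, B2=T, B3=T, B4=F, B5=T
input #3 (a=0, g=7, s=1): covers B1=F, B2=T, B3=F, B4=F, B5=T
input #4 (a=2, g=5, s=1): covers B1=F, B2=T, B3=T, B4=F, B5=T
union over the pool: B1=T, B1=F, B2=T, B3=T, B3=F, B4=F, B5=T, B5=F, B6=T
uncovered (3 of 12): B2=F, B4=T, B6=F
Answer: B2=F, B4=T, B6=F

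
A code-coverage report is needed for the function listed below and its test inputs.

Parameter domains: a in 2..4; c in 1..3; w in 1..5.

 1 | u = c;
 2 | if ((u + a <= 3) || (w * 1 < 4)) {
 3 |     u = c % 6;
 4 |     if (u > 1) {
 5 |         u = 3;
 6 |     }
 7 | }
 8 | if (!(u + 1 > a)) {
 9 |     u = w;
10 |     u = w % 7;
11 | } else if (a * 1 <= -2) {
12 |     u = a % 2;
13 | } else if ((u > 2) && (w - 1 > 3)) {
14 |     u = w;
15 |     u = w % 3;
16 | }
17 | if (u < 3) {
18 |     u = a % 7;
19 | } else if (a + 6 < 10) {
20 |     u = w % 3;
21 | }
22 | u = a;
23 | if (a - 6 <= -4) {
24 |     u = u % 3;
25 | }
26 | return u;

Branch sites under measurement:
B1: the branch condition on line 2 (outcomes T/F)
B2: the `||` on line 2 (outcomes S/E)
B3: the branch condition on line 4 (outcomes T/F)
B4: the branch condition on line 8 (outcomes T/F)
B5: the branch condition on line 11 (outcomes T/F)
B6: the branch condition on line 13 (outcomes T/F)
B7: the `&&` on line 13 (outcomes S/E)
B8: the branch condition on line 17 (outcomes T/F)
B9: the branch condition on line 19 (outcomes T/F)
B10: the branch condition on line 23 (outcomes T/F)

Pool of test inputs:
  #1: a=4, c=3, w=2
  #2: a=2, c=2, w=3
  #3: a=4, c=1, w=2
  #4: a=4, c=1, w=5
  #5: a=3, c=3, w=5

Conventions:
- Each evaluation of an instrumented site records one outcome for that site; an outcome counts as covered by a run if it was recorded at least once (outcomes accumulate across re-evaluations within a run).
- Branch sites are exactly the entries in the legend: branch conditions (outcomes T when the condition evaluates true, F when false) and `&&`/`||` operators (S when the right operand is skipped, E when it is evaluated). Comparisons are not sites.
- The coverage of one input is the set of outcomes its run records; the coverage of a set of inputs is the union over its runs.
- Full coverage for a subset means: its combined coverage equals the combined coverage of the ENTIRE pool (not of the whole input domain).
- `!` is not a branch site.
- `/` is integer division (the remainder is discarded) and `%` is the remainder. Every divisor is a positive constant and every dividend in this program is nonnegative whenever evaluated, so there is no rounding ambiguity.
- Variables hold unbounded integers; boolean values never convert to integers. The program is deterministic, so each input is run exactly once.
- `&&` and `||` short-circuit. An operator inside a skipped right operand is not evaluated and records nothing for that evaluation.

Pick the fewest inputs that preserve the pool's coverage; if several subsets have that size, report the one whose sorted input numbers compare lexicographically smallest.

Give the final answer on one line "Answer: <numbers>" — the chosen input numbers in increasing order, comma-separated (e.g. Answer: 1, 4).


input #1, a=4, c=3, w=2: outcomes B1=T, B2=E, B3=T, B4=T, B8=T, B10=F
input #2, a=2, c=2, w=3: outcomes B1=T, B2=E, B3=T, B4=F, B5=F, B6=F, B7=E, B8=F, B9=T, B10=T
input #3, a=4, c=1, w=2: outcomes B1=T, B2=E, B3=F, B4=T, B8=T, B10=F
input #4, a=4, c=1, w=5: outcomes B1=F, B2=E, B4=T, B8=F, B9=F, B10=F
input #5, a=3, c=3, w=5: outcomes B1=F, B2=E, B4=F, B5=F, B6=T, B7=E, B8=T, B10=F
union over all inputs: B1=T, B1=F, B2=E, B3=T, B3=F, B4=T, B4=F, B5=F, B6=T, B6=F, B7=E, B8=T, B8=F, B9=T, B9=F, B10=T, B10=F (17 outcomes)
checked all size-1 subsets: none covers 17 outcomes (max 10/17)
checked all size-2 subsets: none covers 17 outcomes (max 14/17)
checked all size-3 subsets: none covers 17 outcomes (max 16/17)
size 4: inputs {2, 3, 4, 5} cover all 17 outcomes, and no lexicographically smaller subset of this size does
Answer: 2, 3, 4, 5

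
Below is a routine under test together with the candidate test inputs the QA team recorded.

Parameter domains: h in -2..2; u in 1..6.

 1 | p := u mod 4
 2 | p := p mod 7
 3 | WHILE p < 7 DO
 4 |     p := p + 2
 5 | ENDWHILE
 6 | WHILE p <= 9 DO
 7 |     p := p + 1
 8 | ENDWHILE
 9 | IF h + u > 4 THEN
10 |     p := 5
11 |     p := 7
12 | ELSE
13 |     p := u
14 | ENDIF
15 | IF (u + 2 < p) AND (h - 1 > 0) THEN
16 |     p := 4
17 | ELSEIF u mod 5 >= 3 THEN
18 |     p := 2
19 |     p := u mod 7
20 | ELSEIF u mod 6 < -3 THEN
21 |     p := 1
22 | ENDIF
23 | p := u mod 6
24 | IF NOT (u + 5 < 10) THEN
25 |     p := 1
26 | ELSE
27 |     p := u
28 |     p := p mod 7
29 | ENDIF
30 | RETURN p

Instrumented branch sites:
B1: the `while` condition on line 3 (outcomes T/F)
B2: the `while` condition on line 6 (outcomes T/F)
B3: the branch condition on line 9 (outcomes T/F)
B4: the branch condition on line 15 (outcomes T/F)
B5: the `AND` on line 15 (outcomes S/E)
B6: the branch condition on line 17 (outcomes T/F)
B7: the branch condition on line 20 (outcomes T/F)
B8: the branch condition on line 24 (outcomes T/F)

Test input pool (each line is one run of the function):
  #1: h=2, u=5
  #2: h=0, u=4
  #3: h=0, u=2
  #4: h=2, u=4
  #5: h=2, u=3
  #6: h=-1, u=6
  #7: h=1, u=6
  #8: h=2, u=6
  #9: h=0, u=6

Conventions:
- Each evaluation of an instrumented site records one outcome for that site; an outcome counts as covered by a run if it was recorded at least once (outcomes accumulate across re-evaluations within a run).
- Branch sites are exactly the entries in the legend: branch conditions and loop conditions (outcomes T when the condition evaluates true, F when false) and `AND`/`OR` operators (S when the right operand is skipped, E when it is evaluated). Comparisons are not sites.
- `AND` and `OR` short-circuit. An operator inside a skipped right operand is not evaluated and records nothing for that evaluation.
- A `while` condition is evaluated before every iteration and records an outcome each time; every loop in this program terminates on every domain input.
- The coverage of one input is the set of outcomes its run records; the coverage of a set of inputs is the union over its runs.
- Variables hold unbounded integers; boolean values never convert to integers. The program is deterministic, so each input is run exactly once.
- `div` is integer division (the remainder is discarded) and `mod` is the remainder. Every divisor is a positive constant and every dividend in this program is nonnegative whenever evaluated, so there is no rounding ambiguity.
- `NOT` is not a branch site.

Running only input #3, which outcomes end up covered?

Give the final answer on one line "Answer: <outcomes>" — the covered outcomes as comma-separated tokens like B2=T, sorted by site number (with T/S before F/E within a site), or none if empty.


Simulating input #3 (h=0, u=2) step by step:
  B1->T, B1->T, B1->T, B1->F, B2->T, B2->T, B2->F, B3->F, B5->S, B4->F
  B6->F, B7->F, B8->F
as a set, this run covers: B1=T, B1=F, B2=T, B2=F, B3=F, B4=F, B5=S, B6=F, B7=F, B8=F
Answer: B1=T, B1=F, B2=T, B2=F, B3=F, B4=F, B5=S, B6=F, B7=F, B8=F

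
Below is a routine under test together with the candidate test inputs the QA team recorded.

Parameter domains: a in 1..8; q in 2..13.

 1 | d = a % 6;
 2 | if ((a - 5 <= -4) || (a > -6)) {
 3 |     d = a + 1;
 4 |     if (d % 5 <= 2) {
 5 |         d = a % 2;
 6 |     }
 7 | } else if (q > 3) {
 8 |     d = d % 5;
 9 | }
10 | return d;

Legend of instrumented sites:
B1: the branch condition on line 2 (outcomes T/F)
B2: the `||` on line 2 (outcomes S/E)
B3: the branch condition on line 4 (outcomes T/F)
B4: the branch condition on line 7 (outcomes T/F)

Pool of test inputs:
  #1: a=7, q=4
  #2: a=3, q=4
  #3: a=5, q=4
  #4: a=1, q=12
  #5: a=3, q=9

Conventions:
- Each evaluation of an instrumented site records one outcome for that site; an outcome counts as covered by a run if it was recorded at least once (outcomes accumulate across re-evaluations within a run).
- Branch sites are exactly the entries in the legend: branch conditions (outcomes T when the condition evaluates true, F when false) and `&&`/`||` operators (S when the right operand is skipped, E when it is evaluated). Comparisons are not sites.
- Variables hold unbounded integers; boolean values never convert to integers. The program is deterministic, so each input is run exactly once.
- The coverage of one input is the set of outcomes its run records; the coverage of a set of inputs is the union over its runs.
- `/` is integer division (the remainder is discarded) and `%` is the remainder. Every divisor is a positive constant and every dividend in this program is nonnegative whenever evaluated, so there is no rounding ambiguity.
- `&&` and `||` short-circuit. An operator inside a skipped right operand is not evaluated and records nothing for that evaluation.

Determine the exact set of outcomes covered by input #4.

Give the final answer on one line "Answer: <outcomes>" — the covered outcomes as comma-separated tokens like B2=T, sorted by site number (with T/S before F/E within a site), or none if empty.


Tracing the run of input #4 (a=1, q=12):
  B2->S, B1->T, B3->T
distinct outcomes covered: B1=T, B2=S, B3=T
Answer: B1=T, B2=S, B3=T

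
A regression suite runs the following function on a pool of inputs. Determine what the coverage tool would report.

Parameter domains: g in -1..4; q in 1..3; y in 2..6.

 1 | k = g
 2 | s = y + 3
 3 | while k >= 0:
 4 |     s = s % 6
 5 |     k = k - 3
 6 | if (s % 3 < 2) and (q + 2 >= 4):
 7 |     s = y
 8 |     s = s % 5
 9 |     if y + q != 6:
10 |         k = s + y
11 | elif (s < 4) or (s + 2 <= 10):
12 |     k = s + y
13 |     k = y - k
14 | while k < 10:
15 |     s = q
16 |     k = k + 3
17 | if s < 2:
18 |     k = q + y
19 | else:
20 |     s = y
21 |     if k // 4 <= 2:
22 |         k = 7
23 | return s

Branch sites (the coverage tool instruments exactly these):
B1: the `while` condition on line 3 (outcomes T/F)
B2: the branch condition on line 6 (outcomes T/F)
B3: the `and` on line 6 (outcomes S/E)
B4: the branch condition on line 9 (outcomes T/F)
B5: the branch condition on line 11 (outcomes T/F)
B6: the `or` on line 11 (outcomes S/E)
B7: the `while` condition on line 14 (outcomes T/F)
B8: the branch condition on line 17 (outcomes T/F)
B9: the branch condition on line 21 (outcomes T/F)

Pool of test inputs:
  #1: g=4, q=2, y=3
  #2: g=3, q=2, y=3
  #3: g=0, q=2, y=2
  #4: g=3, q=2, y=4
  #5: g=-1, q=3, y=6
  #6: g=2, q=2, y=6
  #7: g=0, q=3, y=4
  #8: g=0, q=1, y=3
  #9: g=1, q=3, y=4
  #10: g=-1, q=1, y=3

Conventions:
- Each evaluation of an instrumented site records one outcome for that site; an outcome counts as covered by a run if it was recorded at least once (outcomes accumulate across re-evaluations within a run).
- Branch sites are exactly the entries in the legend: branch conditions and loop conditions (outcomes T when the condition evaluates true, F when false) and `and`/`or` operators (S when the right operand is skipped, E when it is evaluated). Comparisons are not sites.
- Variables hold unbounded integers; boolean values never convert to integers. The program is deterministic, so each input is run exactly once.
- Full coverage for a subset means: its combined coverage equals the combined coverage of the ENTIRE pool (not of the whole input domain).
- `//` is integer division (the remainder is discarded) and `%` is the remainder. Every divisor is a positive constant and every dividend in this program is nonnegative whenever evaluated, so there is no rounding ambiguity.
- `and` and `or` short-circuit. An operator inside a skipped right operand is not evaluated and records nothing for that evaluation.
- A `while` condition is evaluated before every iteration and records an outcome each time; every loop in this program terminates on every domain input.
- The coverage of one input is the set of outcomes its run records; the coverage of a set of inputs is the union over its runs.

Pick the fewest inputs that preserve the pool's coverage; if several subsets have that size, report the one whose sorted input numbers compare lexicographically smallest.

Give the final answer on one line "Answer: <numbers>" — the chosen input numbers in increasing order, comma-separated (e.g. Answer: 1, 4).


input #1, g=4, q=2, y=3: events B1->T, B1->T, B1->F, B3->E, B2->T, B4->T, B7->T, B7->T, B7->F, B8->F, B9->F; outcomes B1=T, B1=F, B2=T, B3=E, B4=T, B7=T, B7=F, B8=F, B9=F
input #2, g=3, q=2, y=3: events B1->T, B1->T, B1->F, B3->E, B2->T, B4->T, B7->T, B7->T, B7->F, B8->F, B9->F; outcomes B1=T, B1=F, B2=T, B3=E, B4=T, B7=T, B7=F, B8=F, B9=F
input #3, g=0, q=2, y=2: events B1->T, B1->F, B3->S, B2->F, B6->E, B5->T, B7->T, B7->T, B7->T, B7->T, B7->T, B7->F, B8->F, B9->T; outcomes B1=T, B1=F, B2=F, B3=S, B5=T, B6=E, B7=T, B7=F, B8=F, B9=T
input #4, g=3, q=2, y=4: events B1->T, B1->T, B1->F, B3->E, B2->T, B4->F, B7->T, B7->T, B7->T, B7->T, B7->T, B7->F, B8->F, B9->F; outcomes B1=T, B1=F, B2=T, B3=E, B4=F, B7=T, B7=F, B8=F, B9=F
input #5, g=-1, q=3, y=6: events B1->F, B3->E, B2->T, B4->T, B7->T, B7->F, B8->F, B9->T; outcomes B1=F, B2=T, B3=E, B4=T, B7=T, B7=F, B8=F, B9=T
input #6, g=2, q=2, y=6: events B1->T, B1->F, B3->E, B2->T, B4->T, B7->T, B7->F, B8->F, B9->T; outcomes B1=T, B1=F, B2=T, B3=E, B4=T, B7=T, B7=F, B8=F, B9=T
input #7, g=0, q=3, y=4: events B1->T, B1->F, B3->E, B2->T, B4->T, B7->T, B7->F, B8->F, B9->T; outcomes B1=T, B1=F, B2=T, B3=E, B4=T, B7=T, B7=F, B8=F, B9=T
input #8, g=0, q=1, y=3: events B1->T, B1->F, B3->E, B2->F, B6->S, B5->T, B7->T, B7->T, B7->T, B7->T, B7->F, B8->T; outcomes B1=T, B1=F, B2=F, B3=E, B5=T, B6=S, B7=T, B7=F, B8=T
input #9, g=1, q=3, y=4: events B1->T, B1->F, B3->E, B2->T, B4->T, B7->T, B7->F, B8->F, B9->T; outcomes B1=T, B1=F, B2=T, B3=E, B4=T, B7=T, B7=F, B8=F, B9=T
input #10, g=-1, q=1, y=3: events B1->F, B3->E, B2->F, B6->E, B5->T, B7->T, B7->T, B7->T, B7->T, B7->T, B7->T, B7->F, B8->T; outcomes B1=F, B2=F, B3=E, B5=T, B6=E, B7=T, B7=F, B8=T
the full pool covers 17 outcomes: B1=T, B1=F, B2=T, B2=F, B3=S, B3=E, B4=T, B4=F, B5=T, B6=S, B6=E, B7=T, B7=F, B8=T, B8=F, B9=T, B9=F
size 1 is not enough: best union over all size-1 subsets is 10/17
size 2 is not enough: best union over all size-2 subsets is 14/17
size 3 is not enough: best union over all size-3 subsets is 16/17
at size 4, {1, 3, 4, 8} reaches all 17 outcomes; every lexicographically earlier size-4 subset fails
Answer: 1, 3, 4, 8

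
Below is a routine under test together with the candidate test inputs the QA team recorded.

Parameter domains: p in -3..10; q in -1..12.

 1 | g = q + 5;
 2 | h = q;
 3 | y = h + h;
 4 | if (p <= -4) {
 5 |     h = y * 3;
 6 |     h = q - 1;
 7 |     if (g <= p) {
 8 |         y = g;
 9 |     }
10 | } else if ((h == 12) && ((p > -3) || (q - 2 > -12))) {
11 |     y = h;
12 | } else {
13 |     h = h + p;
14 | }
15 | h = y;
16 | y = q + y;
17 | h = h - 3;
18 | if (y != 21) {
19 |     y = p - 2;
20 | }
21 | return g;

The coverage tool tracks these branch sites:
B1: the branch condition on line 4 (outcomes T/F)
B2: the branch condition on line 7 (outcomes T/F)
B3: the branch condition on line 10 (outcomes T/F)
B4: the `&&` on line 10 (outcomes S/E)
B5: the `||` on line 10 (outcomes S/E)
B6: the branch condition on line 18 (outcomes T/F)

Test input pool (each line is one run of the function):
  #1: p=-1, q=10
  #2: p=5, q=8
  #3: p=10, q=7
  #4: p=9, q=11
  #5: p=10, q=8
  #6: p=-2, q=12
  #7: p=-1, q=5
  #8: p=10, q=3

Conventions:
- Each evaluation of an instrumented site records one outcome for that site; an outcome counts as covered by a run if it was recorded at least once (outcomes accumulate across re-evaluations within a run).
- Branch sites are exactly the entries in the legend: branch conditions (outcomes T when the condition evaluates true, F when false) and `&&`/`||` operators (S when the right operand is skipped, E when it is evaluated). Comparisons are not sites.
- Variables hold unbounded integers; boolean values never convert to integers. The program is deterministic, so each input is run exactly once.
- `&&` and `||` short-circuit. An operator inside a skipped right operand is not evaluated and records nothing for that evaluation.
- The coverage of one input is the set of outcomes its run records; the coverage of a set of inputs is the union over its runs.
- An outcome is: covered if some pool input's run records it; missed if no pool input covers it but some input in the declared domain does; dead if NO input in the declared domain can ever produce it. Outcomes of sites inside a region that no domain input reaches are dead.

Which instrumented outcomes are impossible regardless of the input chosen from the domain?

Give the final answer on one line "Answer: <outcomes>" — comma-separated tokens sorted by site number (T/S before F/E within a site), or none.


checking every outcome against all 196 domain inputs:
  B1=T: zero occurrences over every domain input -> dead
  B2=T: zero occurrences over every domain input -> dead
  B2=F: zero occurrences over every domain input -> dead
  reachable outcomes have witnesses, e.g. B1=F (e.g. p=-3, q=-1), B3=T (e.g. p=-3, q=12), B3=F (e.g. p=-3, q=-1), B4=S (e.g. p=-3, q=-1)
Answer: B1=T, B2=T, B2=F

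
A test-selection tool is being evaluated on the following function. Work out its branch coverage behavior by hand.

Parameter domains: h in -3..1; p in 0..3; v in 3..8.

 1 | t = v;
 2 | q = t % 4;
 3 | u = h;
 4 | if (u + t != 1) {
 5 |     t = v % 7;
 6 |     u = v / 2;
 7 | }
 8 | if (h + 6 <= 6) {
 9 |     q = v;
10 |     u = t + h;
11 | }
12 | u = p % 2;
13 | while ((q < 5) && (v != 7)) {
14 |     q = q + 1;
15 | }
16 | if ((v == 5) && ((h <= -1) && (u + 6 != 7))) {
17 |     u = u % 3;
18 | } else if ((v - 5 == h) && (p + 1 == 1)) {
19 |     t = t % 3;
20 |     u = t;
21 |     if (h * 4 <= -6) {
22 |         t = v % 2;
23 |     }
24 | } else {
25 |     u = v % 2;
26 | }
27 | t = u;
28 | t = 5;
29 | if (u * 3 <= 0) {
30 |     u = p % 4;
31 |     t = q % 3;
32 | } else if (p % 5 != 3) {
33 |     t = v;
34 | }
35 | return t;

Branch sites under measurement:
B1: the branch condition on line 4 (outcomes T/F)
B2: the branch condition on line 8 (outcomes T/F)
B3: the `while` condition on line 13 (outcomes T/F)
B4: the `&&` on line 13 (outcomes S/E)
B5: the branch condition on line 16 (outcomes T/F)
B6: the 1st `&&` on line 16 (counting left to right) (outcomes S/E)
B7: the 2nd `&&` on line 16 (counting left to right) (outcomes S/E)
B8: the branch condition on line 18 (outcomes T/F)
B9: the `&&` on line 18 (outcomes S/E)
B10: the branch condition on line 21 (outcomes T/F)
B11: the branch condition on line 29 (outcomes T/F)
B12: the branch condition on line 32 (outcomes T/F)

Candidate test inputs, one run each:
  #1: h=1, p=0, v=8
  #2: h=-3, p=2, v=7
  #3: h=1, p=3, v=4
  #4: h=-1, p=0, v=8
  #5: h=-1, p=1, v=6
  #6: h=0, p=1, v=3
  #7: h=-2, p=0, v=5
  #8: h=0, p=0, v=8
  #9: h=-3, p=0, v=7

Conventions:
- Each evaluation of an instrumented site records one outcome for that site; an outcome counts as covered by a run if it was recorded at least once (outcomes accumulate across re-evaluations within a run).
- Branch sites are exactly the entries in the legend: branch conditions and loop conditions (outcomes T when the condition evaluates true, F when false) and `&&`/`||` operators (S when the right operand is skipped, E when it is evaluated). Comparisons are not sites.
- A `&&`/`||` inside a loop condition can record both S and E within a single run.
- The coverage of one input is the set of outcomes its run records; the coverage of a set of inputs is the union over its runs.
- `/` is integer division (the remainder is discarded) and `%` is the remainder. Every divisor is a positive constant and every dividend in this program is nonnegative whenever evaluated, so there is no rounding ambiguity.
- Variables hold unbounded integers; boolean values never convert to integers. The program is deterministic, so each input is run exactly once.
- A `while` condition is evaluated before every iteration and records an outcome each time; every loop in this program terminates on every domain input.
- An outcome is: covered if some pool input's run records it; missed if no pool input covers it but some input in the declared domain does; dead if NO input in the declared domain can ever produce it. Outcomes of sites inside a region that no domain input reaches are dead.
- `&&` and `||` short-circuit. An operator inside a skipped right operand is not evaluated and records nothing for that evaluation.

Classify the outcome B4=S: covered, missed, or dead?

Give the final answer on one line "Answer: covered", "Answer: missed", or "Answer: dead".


B4=S is recorded by pool input(s) 1, 2, 3, 4, 5, 6, 7, 8, 9 -> covered
Answer: covered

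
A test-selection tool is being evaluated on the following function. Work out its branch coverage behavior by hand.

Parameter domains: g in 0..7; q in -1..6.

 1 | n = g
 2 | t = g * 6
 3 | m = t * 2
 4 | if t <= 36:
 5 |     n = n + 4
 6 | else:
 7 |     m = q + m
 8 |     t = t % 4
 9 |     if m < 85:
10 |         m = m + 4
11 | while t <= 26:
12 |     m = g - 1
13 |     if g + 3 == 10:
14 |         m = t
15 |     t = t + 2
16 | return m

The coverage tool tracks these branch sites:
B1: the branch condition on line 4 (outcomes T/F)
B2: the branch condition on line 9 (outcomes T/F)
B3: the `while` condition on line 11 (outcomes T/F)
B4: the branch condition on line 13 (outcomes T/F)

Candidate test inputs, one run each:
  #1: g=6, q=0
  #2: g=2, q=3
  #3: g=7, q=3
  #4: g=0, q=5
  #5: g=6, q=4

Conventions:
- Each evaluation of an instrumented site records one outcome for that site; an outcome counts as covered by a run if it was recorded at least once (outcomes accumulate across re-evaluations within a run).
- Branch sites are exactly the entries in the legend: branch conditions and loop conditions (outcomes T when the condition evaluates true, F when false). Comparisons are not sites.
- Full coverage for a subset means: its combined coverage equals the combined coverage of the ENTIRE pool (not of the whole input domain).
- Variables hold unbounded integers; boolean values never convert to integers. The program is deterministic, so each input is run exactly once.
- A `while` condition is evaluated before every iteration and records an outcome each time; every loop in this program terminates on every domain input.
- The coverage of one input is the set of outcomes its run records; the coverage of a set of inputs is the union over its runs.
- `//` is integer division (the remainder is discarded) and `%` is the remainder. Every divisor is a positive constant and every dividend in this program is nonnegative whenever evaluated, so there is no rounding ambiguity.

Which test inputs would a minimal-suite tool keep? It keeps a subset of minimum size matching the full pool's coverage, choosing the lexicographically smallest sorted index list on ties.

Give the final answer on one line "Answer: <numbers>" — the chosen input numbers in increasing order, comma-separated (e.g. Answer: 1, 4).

#1 (g=6, q=0) -> covered: B1=T, B3=F
#2 (g=2, q=3) -> covered: B1=T, B3=T, B3=F, B4=F
#3 (g=7, q=3) -> covered: B1=F, B2=F, B3=T, B3=F, B4=T
#4 (g=0, q=5) -> covered: B1=T, B3=T, B3=F, B4=F
#5 (g=6, q=4) -> covered: B1=T, B3=F
pool-wide coverage (7 outcomes): B1=T, B1=F, B2=F, B3=T, B3=F, B4=T, B4=F
size 1 is not enough: best union over all size-1 subsets is 5/7
size 2: inputs {2, 3} cover all 7 outcomes, and no lexicographically smaller subset of this size does

Answer: 2, 3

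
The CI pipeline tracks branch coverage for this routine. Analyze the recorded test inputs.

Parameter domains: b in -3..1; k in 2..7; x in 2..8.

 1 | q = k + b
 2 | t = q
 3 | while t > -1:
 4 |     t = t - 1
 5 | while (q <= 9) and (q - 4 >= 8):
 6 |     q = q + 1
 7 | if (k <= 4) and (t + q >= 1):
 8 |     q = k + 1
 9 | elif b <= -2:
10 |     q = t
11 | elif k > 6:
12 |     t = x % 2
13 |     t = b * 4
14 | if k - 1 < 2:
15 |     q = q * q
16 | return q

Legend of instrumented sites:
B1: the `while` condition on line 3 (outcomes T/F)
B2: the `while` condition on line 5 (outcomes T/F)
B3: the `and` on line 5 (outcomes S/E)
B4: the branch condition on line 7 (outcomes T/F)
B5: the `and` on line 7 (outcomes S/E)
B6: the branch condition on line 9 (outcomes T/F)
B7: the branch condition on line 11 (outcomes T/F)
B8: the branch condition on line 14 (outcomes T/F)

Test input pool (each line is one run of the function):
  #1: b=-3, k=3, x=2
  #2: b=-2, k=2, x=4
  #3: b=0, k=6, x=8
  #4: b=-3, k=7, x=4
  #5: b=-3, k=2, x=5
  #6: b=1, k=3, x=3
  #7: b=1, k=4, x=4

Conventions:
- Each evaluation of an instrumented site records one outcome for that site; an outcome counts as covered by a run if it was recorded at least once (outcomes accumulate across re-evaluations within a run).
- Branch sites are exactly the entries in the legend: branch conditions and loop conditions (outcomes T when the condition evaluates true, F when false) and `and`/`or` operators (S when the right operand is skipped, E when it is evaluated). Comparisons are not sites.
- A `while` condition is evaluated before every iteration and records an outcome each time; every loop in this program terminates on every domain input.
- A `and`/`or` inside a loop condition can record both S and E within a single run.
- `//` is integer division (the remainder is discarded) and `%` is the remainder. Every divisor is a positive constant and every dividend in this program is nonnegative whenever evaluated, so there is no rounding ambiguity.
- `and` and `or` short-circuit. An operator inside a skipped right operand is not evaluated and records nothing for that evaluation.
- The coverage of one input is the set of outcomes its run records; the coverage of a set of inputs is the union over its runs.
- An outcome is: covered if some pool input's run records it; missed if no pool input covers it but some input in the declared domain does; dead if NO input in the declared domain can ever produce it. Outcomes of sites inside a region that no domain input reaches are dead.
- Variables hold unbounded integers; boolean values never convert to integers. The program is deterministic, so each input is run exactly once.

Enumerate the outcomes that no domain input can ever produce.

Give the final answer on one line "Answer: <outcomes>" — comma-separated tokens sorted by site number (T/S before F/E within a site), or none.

exhaustive pass over the 210-input domain:
  B2=T: unreachable across the whole domain -> dead
  B3=S: unreachable across the whole domain -> dead
  reachable outcomes have witnesses, e.g. B1=T (e.g. b=-3, k=3, x=2), B1=F (e.g. b=-3, k=2, x=2), B2=F (e.g. b=-3, k=2, x=2), B3=E (e.g. b=-3, k=2, x=2)

Answer: B2=T, B3=S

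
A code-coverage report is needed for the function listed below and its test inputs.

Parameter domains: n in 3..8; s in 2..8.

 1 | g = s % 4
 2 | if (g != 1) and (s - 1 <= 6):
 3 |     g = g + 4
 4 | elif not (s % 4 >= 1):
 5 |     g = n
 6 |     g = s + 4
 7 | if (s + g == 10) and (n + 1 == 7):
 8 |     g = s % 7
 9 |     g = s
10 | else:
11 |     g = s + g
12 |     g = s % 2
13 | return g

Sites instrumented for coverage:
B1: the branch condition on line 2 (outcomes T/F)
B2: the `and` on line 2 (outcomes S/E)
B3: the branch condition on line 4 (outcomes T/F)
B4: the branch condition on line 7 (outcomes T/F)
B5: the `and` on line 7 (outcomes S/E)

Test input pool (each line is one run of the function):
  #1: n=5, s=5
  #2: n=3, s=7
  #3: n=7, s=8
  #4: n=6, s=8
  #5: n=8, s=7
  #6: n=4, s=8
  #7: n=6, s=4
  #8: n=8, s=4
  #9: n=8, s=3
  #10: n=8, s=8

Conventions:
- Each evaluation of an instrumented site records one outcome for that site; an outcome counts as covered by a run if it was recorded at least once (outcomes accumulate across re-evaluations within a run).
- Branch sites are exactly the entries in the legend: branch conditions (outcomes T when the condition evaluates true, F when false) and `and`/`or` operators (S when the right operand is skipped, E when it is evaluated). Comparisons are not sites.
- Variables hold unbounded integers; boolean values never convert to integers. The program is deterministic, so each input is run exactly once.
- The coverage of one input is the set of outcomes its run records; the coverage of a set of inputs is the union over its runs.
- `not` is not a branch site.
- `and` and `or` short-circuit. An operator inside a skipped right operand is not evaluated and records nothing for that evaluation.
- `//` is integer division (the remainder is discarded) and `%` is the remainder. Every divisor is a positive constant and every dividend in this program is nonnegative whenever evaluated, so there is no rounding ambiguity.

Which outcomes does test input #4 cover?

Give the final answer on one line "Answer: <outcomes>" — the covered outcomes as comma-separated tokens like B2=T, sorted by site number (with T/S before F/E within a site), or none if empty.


Tracing the run of input #4 (n=6, s=8):
  B2->E, B1->F, B3->T, B5->S, B4->F
as a set, this run covers: B1=F, B2=E, B3=T, B4=F, B5=S
Answer: B1=F, B2=E, B3=T, B4=F, B5=S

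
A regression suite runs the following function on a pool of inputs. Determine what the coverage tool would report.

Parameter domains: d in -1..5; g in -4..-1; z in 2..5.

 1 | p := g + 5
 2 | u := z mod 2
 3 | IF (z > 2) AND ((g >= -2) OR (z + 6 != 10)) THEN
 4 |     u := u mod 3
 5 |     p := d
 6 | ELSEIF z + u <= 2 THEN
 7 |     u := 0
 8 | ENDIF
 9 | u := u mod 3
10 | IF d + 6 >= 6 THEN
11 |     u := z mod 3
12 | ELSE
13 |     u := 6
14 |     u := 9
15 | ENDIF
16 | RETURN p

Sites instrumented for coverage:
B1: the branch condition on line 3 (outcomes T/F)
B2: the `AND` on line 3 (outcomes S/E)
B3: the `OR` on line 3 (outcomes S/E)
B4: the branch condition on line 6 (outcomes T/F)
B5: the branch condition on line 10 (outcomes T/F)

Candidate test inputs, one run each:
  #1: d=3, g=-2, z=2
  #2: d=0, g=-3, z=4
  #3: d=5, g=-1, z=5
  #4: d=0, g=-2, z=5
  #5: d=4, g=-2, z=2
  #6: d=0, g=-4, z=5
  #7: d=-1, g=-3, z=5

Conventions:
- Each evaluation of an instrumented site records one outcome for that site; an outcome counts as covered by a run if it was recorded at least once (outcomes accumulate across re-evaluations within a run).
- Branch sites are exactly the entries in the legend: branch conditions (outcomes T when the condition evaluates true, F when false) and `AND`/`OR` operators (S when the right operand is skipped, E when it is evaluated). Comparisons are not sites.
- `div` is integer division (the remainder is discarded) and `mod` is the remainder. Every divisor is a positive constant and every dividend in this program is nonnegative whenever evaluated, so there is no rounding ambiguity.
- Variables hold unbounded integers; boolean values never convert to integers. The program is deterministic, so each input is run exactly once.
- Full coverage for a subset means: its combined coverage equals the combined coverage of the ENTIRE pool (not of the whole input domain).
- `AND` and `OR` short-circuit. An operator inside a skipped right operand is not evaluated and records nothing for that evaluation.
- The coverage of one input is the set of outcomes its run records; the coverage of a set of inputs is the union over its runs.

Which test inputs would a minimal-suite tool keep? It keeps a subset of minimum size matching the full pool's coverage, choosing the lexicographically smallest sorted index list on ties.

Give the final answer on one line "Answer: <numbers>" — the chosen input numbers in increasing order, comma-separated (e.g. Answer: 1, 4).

test 1 (d=3, g=-2, z=2) fires B2->S, B1->F, B4->T, B5->T; hits B1=F, B2=S, B4=T, B5=T
test 2 (d=0, g=-3, z=4) fires B2->E, B3->E, B1->F, B4->F, B5->T; hits B1=F, B2=E, B3=E, B4=F, B5=T
test 3 (d=5, g=-1, z=5) fires B2->E, B3->S, B1->T, B5->T; hits B1=T, B2=E, B3=S, B5=T
test 4 (d=0, g=-2, z=5) fires B2->E, B3->S, B1->T, B5->T; hits B1=T, B2=E, B3=S, B5=T
test 5 (d=4, g=-2, z=2) fires B2->S, B1->F, B4->T, B5->T; hits B1=F, B2=S, B4=T, B5=T
test 6 (d=0, g=-4, z=5) fires B2->E, B3->E, B1->T, B5->T; hits B1=T, B2=E, B3=E, B5=T
test 7 (d=-1, g=-3, z=5) fires B2->E, B3->E, B1->T, B5->F; hits B1=T, B2=E, B3=E, B5=F
the full pool covers 10 outcomes: B1=T, B1=F, B2=S, B2=E, B3=S, B3=E, B4=T, B4=F, B5=T, B5=F
every size-1 subset falls short of the 10 outcomes (best: 5/10)
every size-2 subset falls short of the 10 outcomes (best: 8/10)
every size-3 subset falls short of the 10 outcomes (best: 9/10)
the canonical winner is {1, 2, 3, 7}: size 4, full 10-outcome coverage, earliest index list among size-4 covers

Answer: 1, 2, 3, 7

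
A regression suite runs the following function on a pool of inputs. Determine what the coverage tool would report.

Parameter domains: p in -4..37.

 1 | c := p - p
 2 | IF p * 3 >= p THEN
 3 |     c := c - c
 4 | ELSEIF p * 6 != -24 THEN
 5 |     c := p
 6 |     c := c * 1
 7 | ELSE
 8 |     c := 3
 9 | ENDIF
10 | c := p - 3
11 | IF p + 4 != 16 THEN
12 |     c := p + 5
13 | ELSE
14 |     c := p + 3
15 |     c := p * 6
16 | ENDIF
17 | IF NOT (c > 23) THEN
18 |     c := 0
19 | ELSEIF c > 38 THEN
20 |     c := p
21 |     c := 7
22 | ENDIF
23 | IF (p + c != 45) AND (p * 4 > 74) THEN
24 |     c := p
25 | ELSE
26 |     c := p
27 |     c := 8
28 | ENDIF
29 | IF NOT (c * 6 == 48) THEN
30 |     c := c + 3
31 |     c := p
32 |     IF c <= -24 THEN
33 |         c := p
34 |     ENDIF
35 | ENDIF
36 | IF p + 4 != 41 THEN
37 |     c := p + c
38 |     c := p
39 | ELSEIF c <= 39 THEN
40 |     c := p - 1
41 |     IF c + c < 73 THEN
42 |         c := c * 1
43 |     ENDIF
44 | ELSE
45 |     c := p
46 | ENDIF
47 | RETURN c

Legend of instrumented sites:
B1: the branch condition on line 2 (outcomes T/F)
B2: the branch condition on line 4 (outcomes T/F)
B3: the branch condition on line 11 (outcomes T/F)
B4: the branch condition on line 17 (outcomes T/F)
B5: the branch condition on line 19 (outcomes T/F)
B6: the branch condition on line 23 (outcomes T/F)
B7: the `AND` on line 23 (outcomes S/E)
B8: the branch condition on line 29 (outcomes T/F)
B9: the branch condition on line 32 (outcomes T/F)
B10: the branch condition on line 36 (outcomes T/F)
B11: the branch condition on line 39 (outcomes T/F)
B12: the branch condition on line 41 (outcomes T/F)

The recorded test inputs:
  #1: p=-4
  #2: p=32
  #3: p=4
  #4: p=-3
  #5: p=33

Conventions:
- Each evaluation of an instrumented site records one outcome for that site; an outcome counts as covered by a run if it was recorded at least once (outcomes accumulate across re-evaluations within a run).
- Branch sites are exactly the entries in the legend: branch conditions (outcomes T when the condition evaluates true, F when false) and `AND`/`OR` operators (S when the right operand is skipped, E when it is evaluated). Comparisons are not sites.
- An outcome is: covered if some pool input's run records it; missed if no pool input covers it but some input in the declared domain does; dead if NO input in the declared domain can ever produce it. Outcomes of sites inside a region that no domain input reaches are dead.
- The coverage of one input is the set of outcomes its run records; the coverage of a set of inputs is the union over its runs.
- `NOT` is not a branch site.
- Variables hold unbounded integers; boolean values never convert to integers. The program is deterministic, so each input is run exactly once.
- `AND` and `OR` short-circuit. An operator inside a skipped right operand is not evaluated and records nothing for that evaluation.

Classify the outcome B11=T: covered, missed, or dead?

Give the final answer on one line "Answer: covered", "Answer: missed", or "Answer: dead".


no pool input records B11=T
but domain input (p=37) does record it -> reachable, so missed
Answer: missed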